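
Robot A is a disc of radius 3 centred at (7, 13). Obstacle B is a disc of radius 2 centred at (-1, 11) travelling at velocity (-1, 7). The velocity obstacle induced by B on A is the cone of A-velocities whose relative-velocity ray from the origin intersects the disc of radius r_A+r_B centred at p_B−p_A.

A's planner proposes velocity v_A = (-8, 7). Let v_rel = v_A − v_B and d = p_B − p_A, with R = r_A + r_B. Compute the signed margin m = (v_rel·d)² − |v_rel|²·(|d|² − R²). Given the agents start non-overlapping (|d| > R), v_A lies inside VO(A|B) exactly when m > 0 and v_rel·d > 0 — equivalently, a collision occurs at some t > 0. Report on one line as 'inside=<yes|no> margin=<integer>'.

d = (-8, -2),  |d|² = 68;  R = 3+2 = 5,  c = 68−5² = 43
v_rel = (-7, 0),  |v_rel|² = 49;  v_rel·d = (-7)·(-8) + (0)·(-2) = 56
49·t² − 112·t + 43 = 0  ⇒  m = 56² − 49·43 = 1029
m = 1029 > 0,  v_rel·d = 56 > 0  ⇒  inside

inside=yes margin=1029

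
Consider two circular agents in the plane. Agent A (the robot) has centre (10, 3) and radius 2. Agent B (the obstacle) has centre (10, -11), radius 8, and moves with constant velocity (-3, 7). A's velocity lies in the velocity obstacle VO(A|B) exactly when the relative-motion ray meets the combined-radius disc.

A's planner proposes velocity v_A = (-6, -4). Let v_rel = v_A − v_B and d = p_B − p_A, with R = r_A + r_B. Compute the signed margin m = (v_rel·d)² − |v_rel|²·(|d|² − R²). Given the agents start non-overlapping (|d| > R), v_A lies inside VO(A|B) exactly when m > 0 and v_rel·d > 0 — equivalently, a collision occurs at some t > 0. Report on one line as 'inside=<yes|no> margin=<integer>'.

d = (0, -14),  |d|² = 196;  R = 2+8 = 10,  c = 196−10² = 96
v_rel = (-3, -11),  |v_rel|² = 130;  v_rel·d = (-3)·(0) + (-11)·(-14) = 154
130·t² − 308·t + 96 = 0  ⇒  m = 154² − 130·96 = 11236
m = 11236 > 0,  v_rel·d = 154 > 0  ⇒  inside

inside=yes margin=11236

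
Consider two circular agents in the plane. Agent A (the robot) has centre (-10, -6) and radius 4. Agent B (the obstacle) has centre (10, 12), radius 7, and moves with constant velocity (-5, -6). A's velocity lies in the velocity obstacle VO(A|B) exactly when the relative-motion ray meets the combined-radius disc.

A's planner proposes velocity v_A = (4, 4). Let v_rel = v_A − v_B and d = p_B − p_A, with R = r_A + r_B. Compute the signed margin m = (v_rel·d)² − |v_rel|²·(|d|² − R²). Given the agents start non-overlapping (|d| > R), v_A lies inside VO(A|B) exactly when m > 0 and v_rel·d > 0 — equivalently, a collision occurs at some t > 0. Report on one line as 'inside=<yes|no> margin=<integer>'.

d = (20, 18),  |d|² = 724;  R = 4+7 = 11,  c = 724−11² = 603
v_rel = (9, 10),  |v_rel|² = 181;  v_rel·d = (9)·(20) + (10)·(18) = 360
181·t² − 720·t + 603 = 0  ⇒  m = 360² − 181·603 = 20457
m = 20457 > 0,  v_rel·d = 360 > 0  ⇒  inside

inside=yes margin=20457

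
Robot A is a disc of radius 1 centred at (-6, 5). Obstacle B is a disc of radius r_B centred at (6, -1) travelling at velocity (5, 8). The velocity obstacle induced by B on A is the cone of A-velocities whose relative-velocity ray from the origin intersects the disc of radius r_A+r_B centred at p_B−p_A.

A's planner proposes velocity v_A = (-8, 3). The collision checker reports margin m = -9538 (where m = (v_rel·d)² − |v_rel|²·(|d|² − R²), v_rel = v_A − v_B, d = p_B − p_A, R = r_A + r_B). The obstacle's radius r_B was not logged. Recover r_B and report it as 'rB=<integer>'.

m = -9538
d = (12, -6);  v_rel = (-13, -5),  |v_rel|² = 194
v_rel×d = (-13)·(-6) − (-5)·(12) = 138
since m = R²·194 − 138²:  R² = (19044 + -9538) / 194 = 49
R = √49 = 7  ⇒  r_B = 7 − 1 = 6

rB=6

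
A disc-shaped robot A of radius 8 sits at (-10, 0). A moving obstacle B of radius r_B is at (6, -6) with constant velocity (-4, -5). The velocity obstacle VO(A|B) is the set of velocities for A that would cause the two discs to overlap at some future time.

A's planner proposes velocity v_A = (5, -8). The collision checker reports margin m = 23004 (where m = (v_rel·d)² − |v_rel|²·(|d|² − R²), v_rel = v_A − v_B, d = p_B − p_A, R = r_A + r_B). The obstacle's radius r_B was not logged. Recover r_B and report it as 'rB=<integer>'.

m = 23004
d = (16, -6);  v_rel = (9, -3),  |v_rel|² = 90
v_rel×d = (9)·(-6) − (-3)·(16) = -6
since m = R²·90 − (-6)²:  R² = (36 + 23004) / 90 = 256
R = √256 = 16  ⇒  r_B = 16 − 8 = 8

rB=8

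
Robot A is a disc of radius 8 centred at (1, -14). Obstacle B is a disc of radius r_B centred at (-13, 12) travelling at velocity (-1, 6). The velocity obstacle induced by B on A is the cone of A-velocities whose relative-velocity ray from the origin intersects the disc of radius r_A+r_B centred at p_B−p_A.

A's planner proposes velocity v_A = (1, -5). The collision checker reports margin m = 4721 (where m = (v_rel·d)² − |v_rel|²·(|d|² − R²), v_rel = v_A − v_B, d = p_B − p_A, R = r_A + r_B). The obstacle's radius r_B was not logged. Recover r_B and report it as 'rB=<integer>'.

m = 4721
d = (-14, 26);  v_rel = (2, -11),  |v_rel|² = 125
v_rel×d = (2)·(26) − (-11)·(-14) = -102
since m = R²·125 − (-102)²:  R² = (10404 + 4721) / 125 = 121
R = √121 = 11  ⇒  r_B = 11 − 8 = 3

rB=3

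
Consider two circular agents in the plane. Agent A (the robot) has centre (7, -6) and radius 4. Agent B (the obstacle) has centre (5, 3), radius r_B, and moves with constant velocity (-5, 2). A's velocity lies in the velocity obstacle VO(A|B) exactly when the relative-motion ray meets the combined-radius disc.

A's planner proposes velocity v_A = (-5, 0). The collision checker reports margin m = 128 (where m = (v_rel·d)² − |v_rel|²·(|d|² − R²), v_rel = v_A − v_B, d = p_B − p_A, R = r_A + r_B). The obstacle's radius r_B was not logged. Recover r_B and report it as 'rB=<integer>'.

m = 128
d = (-2, 9);  v_rel = (0, -2),  |v_rel|² = 4
v_rel×d = (0)·(9) − (-2)·(-2) = -4
since m = R²·4 − (-4)²:  R² = (16 + 128) / 4 = 36
R = √36 = 6  ⇒  r_B = 6 − 4 = 2

rB=2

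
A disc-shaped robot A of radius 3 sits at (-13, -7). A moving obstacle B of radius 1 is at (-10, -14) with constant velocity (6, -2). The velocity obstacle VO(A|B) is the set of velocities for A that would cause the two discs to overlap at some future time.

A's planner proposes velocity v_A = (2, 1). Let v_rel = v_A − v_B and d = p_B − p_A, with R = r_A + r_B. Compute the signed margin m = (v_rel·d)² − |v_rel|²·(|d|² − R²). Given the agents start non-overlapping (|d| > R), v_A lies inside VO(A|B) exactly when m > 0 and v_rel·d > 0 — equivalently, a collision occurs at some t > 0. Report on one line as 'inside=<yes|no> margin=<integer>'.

d = (3, -7),  |d|² = 58;  R = 3+1 = 4,  c = 58−4² = 42
v_rel = (-4, 3),  |v_rel|² = 25;  v_rel·d = (-4)·(3) + (3)·(-7) = -33
25·t² + 66·t + 42 = 0  ⇒  m = (-33)² − 25·42 = 39
m = 39 > 0,  v_rel·d = -33 < 0  ⇒  outside

inside=no margin=39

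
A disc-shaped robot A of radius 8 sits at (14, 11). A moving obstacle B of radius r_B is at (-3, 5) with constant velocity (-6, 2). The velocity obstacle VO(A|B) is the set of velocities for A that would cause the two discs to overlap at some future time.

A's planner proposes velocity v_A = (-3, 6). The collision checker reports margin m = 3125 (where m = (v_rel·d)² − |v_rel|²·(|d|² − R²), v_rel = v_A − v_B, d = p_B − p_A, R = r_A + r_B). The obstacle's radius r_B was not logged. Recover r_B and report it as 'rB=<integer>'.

m = 3125
d = (-17, -6);  v_rel = (3, 4),  |v_rel|² = 25
v_rel×d = (3)·(-6) − (4)·(-17) = 50
since m = R²·25 − 50²:  R² = (2500 + 3125) / 25 = 225
R = √225 = 15  ⇒  r_B = 15 − 8 = 7

rB=7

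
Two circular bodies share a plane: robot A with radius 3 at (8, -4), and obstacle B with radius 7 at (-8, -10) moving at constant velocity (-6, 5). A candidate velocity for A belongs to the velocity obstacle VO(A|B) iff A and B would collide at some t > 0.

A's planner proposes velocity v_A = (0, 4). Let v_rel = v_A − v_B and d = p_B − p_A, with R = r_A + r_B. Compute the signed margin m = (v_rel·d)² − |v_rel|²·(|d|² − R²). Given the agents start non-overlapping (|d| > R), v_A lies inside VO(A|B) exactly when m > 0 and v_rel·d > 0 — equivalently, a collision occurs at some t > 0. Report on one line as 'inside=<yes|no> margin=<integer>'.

d = (-16, -6),  |d|² = 292;  R = 3+7 = 10,  c = 292−10² = 192
v_rel = (6, -1),  |v_rel|² = 37;  v_rel·d = (6)·(-16) + (-1)·(-6) = -90
37·t² + 180·t + 192 = 0  ⇒  m = (-90)² − 37·192 = 996
m = 996 > 0,  v_rel·d = -90 < 0  ⇒  outside

inside=no margin=996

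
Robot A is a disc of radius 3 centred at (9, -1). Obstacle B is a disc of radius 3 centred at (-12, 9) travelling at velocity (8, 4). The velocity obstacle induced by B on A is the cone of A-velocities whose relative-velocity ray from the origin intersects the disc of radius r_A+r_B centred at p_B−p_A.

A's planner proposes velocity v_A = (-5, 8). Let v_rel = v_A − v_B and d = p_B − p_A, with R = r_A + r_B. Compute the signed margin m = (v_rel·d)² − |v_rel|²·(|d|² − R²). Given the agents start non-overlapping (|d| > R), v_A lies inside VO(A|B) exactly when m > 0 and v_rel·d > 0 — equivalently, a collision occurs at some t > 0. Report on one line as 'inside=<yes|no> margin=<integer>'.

d = (-21, 10),  |d|² = 541;  R = 3+3 = 6,  c = 541−6² = 505
v_rel = (-13, 4),  |v_rel|² = 185;  v_rel·d = (-13)·(-21) + (4)·(10) = 313
185·t² − 626·t + 505 = 0  ⇒  m = 313² − 185·505 = 4544
m = 4544 > 0,  v_rel·d = 313 > 0  ⇒  inside

inside=yes margin=4544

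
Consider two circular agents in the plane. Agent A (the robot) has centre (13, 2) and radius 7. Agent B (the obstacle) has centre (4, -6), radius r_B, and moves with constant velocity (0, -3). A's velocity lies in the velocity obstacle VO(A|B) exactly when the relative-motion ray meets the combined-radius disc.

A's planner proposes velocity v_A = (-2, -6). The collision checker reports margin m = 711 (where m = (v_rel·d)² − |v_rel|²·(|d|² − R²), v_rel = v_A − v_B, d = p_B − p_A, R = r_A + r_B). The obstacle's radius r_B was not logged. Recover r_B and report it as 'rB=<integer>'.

m = 711
d = (-9, -8);  v_rel = (-2, -3),  |v_rel|² = 13
v_rel×d = (-2)·(-8) − (-3)·(-9) = -11
since m = R²·13 − (-11)²:  R² = (121 + 711) / 13 = 64
R = √64 = 8  ⇒  r_B = 8 − 7 = 1

rB=1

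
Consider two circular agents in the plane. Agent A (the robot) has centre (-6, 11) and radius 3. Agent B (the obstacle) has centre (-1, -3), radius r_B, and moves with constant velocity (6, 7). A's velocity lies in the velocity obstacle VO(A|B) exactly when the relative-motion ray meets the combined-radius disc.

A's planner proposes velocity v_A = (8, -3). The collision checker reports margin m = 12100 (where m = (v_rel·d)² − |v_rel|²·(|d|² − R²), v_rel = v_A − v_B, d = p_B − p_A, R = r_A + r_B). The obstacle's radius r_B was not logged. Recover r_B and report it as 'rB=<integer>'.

m = 12100
d = (5, -14);  v_rel = (2, -10),  |v_rel|² = 104
v_rel×d = (2)·(-14) − (-10)·(5) = 22
since m = R²·104 − 22²:  R² = (484 + 12100) / 104 = 121
R = √121 = 11  ⇒  r_B = 11 − 3 = 8

rB=8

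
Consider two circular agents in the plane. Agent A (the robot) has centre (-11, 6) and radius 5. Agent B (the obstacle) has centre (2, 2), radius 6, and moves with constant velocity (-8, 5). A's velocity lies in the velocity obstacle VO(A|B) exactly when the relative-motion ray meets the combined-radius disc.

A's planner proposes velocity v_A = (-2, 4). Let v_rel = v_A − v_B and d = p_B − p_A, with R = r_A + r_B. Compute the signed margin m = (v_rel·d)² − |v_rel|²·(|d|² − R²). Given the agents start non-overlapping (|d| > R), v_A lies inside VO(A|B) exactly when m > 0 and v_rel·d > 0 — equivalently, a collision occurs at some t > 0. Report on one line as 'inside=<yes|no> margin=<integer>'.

d = (13, -4),  |d|² = 185;  R = 5+6 = 11,  c = 185−11² = 64
v_rel = (6, -1),  |v_rel|² = 37;  v_rel·d = (6)·(13) + (-1)·(-4) = 82
37·t² − 164·t + 64 = 0  ⇒  m = 82² − 37·64 = 4356
m = 4356 > 0,  v_rel·d = 82 > 0  ⇒  inside

inside=yes margin=4356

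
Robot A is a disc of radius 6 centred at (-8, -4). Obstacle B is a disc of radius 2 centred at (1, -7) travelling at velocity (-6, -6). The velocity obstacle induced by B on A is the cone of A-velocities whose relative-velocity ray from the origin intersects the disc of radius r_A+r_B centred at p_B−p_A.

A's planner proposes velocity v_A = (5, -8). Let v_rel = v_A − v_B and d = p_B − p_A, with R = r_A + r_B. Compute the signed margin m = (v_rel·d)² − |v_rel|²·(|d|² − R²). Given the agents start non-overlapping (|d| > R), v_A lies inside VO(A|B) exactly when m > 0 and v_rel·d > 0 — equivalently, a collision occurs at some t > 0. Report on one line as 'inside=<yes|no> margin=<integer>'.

d = (9, -3),  |d|² = 90;  R = 6+2 = 8,  c = 90−8² = 26
v_rel = (11, -2),  |v_rel|² = 125;  v_rel·d = (11)·(9) + (-2)·(-3) = 105
125·t² − 210·t + 26 = 0  ⇒  m = 105² − 125·26 = 7775
m = 7775 > 0,  v_rel·d = 105 > 0  ⇒  inside

inside=yes margin=7775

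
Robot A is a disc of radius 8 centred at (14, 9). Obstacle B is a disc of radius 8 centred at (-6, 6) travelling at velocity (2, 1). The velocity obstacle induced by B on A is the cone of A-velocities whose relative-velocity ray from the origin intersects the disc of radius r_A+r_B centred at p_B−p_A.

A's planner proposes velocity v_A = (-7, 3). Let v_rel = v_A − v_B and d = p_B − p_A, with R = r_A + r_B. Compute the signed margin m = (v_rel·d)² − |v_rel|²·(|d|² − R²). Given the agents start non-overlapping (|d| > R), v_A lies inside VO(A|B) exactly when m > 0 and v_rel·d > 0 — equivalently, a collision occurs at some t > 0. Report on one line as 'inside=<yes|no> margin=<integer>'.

d = (-20, -3),  |d|² = 409;  R = 8+8 = 16,  c = 409−16² = 153
v_rel = (-9, 2),  |v_rel|² = 85;  v_rel·d = (-9)·(-20) + (2)·(-3) = 174
85·t² − 348·t + 153 = 0  ⇒  m = 174² − 85·153 = 17271
m = 17271 > 0,  v_rel·d = 174 > 0  ⇒  inside

inside=yes margin=17271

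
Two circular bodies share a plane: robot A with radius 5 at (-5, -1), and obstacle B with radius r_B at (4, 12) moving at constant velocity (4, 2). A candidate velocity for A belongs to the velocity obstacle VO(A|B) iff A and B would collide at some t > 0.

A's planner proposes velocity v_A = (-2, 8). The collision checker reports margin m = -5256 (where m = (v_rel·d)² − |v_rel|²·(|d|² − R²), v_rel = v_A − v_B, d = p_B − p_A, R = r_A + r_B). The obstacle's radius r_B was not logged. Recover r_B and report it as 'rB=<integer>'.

m = -5256
d = (9, 13);  v_rel = (-6, 6),  |v_rel|² = 72
v_rel×d = (-6)·(13) − (6)·(9) = -132
since m = R²·72 − (-132)²:  R² = (17424 + -5256) / 72 = 169
R = √169 = 13  ⇒  r_B = 13 − 5 = 8

rB=8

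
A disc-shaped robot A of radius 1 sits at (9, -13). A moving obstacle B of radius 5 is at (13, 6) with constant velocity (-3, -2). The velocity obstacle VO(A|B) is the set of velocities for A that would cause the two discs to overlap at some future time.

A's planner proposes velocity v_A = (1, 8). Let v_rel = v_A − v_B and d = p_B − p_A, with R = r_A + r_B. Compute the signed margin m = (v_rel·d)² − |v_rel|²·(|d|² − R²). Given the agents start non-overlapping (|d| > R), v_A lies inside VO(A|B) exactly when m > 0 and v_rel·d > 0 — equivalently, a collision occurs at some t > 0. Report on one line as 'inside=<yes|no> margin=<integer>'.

d = (4, 19),  |d|² = 377;  R = 1+5 = 6,  c = 377−6² = 341
v_rel = (4, 10),  |v_rel|² = 116;  v_rel·d = (4)·(4) + (10)·(19) = 206
116·t² − 412·t + 341 = 0  ⇒  m = 206² − 116·341 = 2880
m = 2880 > 0,  v_rel·d = 206 > 0  ⇒  inside

inside=yes margin=2880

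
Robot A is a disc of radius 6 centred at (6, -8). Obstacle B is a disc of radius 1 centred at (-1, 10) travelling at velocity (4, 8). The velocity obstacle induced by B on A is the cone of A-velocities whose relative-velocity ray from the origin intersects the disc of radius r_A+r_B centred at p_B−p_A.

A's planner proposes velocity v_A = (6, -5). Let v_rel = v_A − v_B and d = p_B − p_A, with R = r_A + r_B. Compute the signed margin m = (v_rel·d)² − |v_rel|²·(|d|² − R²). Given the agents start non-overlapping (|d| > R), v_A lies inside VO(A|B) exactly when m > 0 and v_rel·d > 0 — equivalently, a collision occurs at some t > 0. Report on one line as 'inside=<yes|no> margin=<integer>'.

d = (-7, 18),  |d|² = 373;  R = 6+1 = 7,  c = 373−7² = 324
v_rel = (2, -13),  |v_rel|² = 173;  v_rel·d = (2)·(-7) + (-13)·(18) = -248
173·t² + 496·t + 324 = 0  ⇒  m = (-248)² − 173·324 = 5452
m = 5452 > 0,  v_rel·d = -248 < 0  ⇒  outside

inside=no margin=5452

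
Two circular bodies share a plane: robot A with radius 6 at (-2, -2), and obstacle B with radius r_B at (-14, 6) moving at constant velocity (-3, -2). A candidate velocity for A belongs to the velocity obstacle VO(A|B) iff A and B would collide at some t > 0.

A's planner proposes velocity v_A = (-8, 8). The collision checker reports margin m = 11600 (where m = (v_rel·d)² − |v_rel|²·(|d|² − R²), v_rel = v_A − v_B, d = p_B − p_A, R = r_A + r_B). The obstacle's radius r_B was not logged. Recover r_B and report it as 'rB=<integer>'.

m = 11600
d = (-12, 8);  v_rel = (-5, 10),  |v_rel|² = 125
v_rel×d = (-5)·(8) − (10)·(-12) = 80
since m = R²·125 − 80²:  R² = (6400 + 11600) / 125 = 144
R = √144 = 12  ⇒  r_B = 12 − 6 = 6

rB=6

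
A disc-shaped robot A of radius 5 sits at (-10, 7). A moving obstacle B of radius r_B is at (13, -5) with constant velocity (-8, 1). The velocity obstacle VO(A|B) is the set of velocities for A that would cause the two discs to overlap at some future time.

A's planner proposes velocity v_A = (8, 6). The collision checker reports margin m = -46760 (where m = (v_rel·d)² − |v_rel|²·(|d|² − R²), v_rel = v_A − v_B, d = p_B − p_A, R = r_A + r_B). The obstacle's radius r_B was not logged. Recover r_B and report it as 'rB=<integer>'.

m = -46760
d = (23, -12);  v_rel = (16, 5),  |v_rel|² = 281
v_rel×d = (16)·(-12) − (5)·(23) = -307
since m = R²·281 − (-307)²:  R² = (94249 + -46760) / 281 = 169
R = √169 = 13  ⇒  r_B = 13 − 5 = 8

rB=8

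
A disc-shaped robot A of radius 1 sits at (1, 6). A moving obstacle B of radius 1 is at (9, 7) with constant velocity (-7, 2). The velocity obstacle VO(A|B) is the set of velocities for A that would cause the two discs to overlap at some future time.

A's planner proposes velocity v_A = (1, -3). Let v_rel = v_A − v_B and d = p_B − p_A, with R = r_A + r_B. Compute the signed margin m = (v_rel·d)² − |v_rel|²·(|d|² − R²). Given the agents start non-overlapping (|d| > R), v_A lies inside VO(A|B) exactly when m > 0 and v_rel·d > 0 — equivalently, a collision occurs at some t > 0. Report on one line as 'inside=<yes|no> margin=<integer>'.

d = (8, 1),  |d|² = 65;  R = 1+1 = 2,  c = 65−2² = 61
v_rel = (8, -5),  |v_rel|² = 89;  v_rel·d = (8)·(8) + (-5)·(1) = 59
89·t² − 118·t + 61 = 0  ⇒  m = 59² − 89·61 = -1948
m = -1948 < 0,  v_rel·d = 59 > 0  ⇒  outside

inside=no margin=-1948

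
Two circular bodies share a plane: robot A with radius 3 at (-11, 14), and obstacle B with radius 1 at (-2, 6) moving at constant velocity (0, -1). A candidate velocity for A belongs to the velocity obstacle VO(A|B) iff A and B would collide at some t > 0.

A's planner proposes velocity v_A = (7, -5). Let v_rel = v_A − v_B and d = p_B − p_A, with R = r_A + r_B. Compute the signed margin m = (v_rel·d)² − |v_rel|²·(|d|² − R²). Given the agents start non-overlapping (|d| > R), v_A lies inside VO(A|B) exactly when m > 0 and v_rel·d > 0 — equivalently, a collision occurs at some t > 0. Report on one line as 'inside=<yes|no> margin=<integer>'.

d = (9, -8),  |d|² = 145;  R = 3+1 = 4,  c = 145−4² = 129
v_rel = (7, -4),  |v_rel|² = 65;  v_rel·d = (7)·(9) + (-4)·(-8) = 95
65·t² − 190·t + 129 = 0  ⇒  m = 95² − 65·129 = 640
m = 640 > 0,  v_rel·d = 95 > 0  ⇒  inside

inside=yes margin=640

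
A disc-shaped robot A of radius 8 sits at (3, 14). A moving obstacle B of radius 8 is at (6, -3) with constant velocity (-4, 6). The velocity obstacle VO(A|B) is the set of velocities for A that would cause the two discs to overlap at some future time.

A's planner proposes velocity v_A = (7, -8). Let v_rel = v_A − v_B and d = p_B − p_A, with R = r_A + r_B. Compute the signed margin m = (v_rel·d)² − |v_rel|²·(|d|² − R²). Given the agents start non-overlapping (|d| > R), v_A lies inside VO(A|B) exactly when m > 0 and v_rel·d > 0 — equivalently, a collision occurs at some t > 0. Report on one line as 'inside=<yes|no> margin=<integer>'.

d = (3, -17),  |d|² = 298;  R = 8+8 = 16,  c = 298−16² = 42
v_rel = (11, -14),  |v_rel|² = 317;  v_rel·d = (11)·(3) + (-14)·(-17) = 271
317·t² − 542·t + 42 = 0  ⇒  m = 271² − 317·42 = 60127
m = 60127 > 0,  v_rel·d = 271 > 0  ⇒  inside

inside=yes margin=60127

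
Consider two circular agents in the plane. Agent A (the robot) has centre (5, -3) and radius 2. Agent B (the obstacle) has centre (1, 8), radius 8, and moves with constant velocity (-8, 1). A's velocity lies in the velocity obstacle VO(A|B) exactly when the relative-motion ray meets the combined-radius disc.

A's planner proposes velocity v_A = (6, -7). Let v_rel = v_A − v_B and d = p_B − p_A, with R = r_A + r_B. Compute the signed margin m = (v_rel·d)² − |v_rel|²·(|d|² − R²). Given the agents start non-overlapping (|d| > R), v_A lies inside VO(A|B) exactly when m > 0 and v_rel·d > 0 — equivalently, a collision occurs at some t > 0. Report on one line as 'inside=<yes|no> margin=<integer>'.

d = (-4, 11),  |d|² = 137;  R = 2+8 = 10,  c = 137−10² = 37
v_rel = (14, -8),  |v_rel|² = 260;  v_rel·d = (14)·(-4) + (-8)·(11) = -144
260·t² + 288·t + 37 = 0  ⇒  m = (-144)² − 260·37 = 11116
m = 11116 > 0,  v_rel·d = -144 < 0  ⇒  outside

inside=no margin=11116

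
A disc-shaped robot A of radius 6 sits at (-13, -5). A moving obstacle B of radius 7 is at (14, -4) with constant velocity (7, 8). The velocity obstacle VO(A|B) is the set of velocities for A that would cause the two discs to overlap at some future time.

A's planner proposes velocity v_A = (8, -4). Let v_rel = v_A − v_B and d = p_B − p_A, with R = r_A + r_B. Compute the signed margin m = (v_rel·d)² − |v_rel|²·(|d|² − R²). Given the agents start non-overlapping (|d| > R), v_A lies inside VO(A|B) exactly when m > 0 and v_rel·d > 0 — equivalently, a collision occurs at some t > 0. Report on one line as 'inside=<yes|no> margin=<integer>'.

d = (27, 1),  |d|² = 730;  R = 6+7 = 13,  c = 730−13² = 561
v_rel = (1, -12),  |v_rel|² = 145;  v_rel·d = (1)·(27) + (-12)·(1) = 15
145·t² − 30·t + 561 = 0  ⇒  m = 15² − 145·561 = -81120
m = -81120 < 0,  v_rel·d = 15 > 0  ⇒  outside

inside=no margin=-81120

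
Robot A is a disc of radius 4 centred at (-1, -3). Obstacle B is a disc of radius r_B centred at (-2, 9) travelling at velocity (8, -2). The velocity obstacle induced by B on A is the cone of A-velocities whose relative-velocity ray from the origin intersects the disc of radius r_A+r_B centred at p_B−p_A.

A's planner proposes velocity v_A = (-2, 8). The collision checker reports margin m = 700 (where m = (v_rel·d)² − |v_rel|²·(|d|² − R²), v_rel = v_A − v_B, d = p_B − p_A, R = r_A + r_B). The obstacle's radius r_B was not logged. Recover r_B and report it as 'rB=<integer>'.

m = 700
d = (-1, 12);  v_rel = (-10, 10),  |v_rel|² = 200
v_rel×d = (-10)·(12) − (10)·(-1) = -110
since m = R²·200 − (-110)²:  R² = (12100 + 700) / 200 = 64
R = √64 = 8  ⇒  r_B = 8 − 4 = 4

rB=4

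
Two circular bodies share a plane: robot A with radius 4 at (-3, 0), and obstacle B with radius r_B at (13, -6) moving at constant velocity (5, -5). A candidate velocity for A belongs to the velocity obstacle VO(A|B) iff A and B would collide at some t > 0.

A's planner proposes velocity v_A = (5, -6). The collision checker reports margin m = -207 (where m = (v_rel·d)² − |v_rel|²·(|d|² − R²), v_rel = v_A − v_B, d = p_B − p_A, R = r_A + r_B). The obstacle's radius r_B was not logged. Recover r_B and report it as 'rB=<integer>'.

m = -207
d = (16, -6);  v_rel = (0, -1),  |v_rel|² = 1
v_rel×d = (0)·(-6) − (-1)·(16) = 16
since m = R²·1 − 16²:  R² = (256 + -207) / 1 = 49
R = √49 = 7  ⇒  r_B = 7 − 4 = 3

rB=3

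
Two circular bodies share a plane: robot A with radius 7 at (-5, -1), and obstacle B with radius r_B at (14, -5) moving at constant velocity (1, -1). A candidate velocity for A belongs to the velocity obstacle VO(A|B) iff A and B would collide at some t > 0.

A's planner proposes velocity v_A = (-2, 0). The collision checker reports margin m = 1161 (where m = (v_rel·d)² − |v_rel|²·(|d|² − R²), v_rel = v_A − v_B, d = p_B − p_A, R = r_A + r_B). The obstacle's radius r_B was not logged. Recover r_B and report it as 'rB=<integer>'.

m = 1161
d = (19, -4);  v_rel = (-3, 1),  |v_rel|² = 10
v_rel×d = (-3)·(-4) − (1)·(19) = -7
since m = R²·10 − (-7)²:  R² = (49 + 1161) / 10 = 121
R = √121 = 11  ⇒  r_B = 11 − 7 = 4

rB=4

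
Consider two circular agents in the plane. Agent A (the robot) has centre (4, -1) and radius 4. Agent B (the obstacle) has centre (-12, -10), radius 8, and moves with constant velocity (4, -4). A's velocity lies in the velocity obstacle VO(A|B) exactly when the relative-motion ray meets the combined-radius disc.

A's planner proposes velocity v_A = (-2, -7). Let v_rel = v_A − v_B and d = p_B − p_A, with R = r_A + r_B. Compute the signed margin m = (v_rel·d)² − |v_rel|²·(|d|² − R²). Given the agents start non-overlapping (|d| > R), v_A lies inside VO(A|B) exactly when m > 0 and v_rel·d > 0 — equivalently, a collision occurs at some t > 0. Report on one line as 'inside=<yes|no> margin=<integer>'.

d = (-16, -9),  |d|² = 337;  R = 4+8 = 12,  c = 337−12² = 193
v_rel = (-6, -3),  |v_rel|² = 45;  v_rel·d = (-6)·(-16) + (-3)·(-9) = 123
45·t² − 246·t + 193 = 0  ⇒  m = 123² − 45·193 = 6444
m = 6444 > 0,  v_rel·d = 123 > 0  ⇒  inside

inside=yes margin=6444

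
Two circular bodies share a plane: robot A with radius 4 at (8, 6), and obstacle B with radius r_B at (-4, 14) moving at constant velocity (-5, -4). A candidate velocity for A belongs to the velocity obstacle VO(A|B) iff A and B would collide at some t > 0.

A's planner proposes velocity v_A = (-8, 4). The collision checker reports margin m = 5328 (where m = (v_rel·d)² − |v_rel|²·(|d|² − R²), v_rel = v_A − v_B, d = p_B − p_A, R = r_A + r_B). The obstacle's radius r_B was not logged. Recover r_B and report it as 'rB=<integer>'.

m = 5328
d = (-12, 8);  v_rel = (-3, 8),  |v_rel|² = 73
v_rel×d = (-3)·(8) − (8)·(-12) = 72
since m = R²·73 − 72²:  R² = (5184 + 5328) / 73 = 144
R = √144 = 12  ⇒  r_B = 12 − 4 = 8

rB=8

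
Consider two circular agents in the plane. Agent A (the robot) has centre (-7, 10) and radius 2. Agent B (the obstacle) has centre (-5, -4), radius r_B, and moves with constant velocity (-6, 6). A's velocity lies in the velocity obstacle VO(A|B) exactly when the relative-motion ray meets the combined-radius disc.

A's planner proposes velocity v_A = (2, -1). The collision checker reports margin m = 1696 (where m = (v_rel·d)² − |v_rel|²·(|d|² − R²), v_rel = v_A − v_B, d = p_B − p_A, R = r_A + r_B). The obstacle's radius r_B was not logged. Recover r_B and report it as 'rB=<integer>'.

m = 1696
d = (2, -14);  v_rel = (8, -7),  |v_rel|² = 113
v_rel×d = (8)·(-14) − (-7)·(2) = -98
since m = R²·113 − (-98)²:  R² = (9604 + 1696) / 113 = 100
R = √100 = 10  ⇒  r_B = 10 − 2 = 8

rB=8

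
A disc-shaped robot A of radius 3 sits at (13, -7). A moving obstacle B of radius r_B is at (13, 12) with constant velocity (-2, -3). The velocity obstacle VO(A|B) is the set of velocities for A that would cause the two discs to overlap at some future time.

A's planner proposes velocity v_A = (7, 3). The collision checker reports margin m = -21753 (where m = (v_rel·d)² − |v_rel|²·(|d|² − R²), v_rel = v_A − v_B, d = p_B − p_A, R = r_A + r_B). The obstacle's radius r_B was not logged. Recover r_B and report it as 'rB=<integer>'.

m = -21753
d = (0, 19);  v_rel = (9, 6),  |v_rel|² = 117
v_rel×d = (9)·(19) − (6)·(0) = 171
since m = R²·117 − 171²:  R² = (29241 + -21753) / 117 = 64
R = √64 = 8  ⇒  r_B = 8 − 3 = 5

rB=5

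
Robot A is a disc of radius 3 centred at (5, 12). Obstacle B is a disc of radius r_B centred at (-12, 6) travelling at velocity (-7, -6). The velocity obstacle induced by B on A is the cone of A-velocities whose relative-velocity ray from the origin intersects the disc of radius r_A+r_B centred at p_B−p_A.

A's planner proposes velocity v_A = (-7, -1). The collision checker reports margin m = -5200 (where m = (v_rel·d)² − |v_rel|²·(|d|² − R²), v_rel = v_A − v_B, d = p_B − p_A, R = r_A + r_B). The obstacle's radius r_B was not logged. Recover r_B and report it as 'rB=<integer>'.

m = -5200
d = (-17, -6);  v_rel = (0, 5),  |v_rel|² = 25
v_rel×d = (0)·(-6) − (5)·(-17) = 85
since m = R²·25 − 85²:  R² = (7225 + -5200) / 25 = 81
R = √81 = 9  ⇒  r_B = 9 − 3 = 6

rB=6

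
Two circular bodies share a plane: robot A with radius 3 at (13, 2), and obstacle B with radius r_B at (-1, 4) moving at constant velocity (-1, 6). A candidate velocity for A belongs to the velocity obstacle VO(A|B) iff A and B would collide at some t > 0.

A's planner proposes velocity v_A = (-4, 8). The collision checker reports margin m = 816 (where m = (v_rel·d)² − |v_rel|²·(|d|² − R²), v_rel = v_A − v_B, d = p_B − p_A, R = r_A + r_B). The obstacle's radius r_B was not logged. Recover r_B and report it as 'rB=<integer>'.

m = 816
d = (-14, 2);  v_rel = (-3, 2),  |v_rel|² = 13
v_rel×d = (-3)·(2) − (2)·(-14) = 22
since m = R²·13 − 22²:  R² = (484 + 816) / 13 = 100
R = √100 = 10  ⇒  r_B = 10 − 3 = 7

rB=7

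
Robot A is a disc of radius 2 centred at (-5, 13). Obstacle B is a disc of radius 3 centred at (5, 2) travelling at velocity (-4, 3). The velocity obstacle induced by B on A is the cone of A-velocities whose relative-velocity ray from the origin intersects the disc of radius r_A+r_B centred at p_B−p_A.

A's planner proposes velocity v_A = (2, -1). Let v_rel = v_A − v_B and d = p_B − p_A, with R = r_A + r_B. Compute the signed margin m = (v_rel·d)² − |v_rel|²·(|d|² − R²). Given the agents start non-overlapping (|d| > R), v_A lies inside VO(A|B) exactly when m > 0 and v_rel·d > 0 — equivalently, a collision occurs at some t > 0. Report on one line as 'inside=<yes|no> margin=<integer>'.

d = (10, -11),  |d|² = 221;  R = 2+3 = 5,  c = 221−5² = 196
v_rel = (6, -4),  |v_rel|² = 52;  v_rel·d = (6)·(10) + (-4)·(-11) = 104
52·t² − 208·t + 196 = 0  ⇒  m = 104² − 52·196 = 624
m = 624 > 0,  v_rel·d = 104 > 0  ⇒  inside

inside=yes margin=624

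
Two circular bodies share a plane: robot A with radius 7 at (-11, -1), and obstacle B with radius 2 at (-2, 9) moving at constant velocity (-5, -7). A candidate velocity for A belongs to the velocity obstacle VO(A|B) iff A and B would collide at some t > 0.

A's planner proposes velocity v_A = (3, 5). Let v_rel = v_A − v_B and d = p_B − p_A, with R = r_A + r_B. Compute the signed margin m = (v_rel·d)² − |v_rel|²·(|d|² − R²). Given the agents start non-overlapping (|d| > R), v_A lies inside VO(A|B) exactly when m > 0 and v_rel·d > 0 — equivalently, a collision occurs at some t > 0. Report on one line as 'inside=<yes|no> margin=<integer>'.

d = (9, 10),  |d|² = 181;  R = 7+2 = 9,  c = 181−9² = 100
v_rel = (8, 12),  |v_rel|² = 208;  v_rel·d = (8)·(9) + (12)·(10) = 192
208·t² − 384·t + 100 = 0  ⇒  m = 192² − 208·100 = 16064
m = 16064 > 0,  v_rel·d = 192 > 0  ⇒  inside

inside=yes margin=16064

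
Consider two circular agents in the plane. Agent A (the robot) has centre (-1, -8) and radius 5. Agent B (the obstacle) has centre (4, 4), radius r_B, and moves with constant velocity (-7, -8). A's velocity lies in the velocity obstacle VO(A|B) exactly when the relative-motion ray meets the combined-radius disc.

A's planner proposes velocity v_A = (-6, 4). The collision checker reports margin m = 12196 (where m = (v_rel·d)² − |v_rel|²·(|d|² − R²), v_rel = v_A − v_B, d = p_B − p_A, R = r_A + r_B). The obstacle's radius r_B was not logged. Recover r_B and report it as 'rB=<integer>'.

m = 12196
d = (5, 12);  v_rel = (1, 12),  |v_rel|² = 145
v_rel×d = (1)·(12) − (12)·(5) = -48
since m = R²·145 − (-48)²:  R² = (2304 + 12196) / 145 = 100
R = √100 = 10  ⇒  r_B = 10 − 5 = 5

rB=5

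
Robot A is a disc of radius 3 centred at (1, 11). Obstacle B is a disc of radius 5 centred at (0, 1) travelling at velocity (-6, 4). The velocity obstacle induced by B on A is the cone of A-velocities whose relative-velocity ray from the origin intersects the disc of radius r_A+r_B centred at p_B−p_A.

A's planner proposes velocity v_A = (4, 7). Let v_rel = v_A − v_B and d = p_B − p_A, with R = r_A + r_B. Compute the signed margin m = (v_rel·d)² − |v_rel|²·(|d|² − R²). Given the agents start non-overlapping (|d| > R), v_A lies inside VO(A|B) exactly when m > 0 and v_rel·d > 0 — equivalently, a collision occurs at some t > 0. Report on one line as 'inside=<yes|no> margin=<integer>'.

d = (-1, -10),  |d|² = 101;  R = 3+5 = 8,  c = 101−8² = 37
v_rel = (10, 3),  |v_rel|² = 109;  v_rel·d = (10)·(-1) + (3)·(-10) = -40
109·t² + 80·t + 37 = 0  ⇒  m = (-40)² − 109·37 = -2433
m = -2433 < 0,  v_rel·d = -40 < 0  ⇒  outside

inside=no margin=-2433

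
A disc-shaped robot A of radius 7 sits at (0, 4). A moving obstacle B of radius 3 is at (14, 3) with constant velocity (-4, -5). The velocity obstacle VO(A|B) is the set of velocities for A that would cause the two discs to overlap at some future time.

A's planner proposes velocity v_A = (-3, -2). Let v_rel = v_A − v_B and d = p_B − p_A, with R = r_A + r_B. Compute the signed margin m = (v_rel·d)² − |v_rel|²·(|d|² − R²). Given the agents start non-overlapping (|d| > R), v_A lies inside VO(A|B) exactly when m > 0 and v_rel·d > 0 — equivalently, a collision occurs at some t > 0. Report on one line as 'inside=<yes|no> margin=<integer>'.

d = (14, -1),  |d|² = 197;  R = 7+3 = 10,  c = 197−10² = 97
v_rel = (1, 3),  |v_rel|² = 10;  v_rel·d = (1)·(14) + (3)·(-1) = 11
10·t² − 22·t + 97 = 0  ⇒  m = 11² − 10·97 = -849
m = -849 < 0,  v_rel·d = 11 > 0  ⇒  outside

inside=no margin=-849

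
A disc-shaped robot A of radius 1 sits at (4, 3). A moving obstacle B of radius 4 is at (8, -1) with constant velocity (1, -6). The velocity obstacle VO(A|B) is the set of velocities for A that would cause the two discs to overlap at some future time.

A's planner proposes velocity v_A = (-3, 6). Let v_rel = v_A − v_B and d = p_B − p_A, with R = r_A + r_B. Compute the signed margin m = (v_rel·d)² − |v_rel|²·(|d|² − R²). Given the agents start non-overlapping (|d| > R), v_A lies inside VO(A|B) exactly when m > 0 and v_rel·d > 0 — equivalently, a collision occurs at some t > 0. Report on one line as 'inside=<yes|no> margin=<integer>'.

d = (4, -4),  |d|² = 32;  R = 1+4 = 5,  c = 32−5² = 7
v_rel = (-4, 12),  |v_rel|² = 160;  v_rel·d = (-4)·(4) + (12)·(-4) = -64
160·t² + 128·t + 7 = 0  ⇒  m = (-64)² − 160·7 = 2976
m = 2976 > 0,  v_rel·d = -64 < 0  ⇒  outside

inside=no margin=2976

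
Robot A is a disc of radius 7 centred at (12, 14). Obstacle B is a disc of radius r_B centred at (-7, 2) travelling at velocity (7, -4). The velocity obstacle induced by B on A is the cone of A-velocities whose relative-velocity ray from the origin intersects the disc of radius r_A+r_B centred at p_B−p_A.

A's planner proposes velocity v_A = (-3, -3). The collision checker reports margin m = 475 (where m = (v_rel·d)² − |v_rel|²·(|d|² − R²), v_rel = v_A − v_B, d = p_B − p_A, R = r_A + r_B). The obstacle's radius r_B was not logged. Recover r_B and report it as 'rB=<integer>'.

m = 475
d = (-19, -12);  v_rel = (-10, 1),  |v_rel|² = 101
v_rel×d = (-10)·(-12) − (1)·(-19) = 139
since m = R²·101 − 139²:  R² = (19321 + 475) / 101 = 196
R = √196 = 14  ⇒  r_B = 14 − 7 = 7

rB=7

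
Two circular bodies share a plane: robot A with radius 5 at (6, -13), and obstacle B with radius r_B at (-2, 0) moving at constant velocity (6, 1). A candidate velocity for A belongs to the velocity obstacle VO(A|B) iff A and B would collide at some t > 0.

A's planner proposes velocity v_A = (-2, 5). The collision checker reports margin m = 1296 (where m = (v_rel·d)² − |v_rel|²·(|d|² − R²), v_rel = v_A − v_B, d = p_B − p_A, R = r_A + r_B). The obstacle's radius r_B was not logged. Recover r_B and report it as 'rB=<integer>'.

m = 1296
d = (-8, 13);  v_rel = (-8, 4),  |v_rel|² = 80
v_rel×d = (-8)·(13) − (4)·(-8) = -72
since m = R²·80 − (-72)²:  R² = (5184 + 1296) / 80 = 81
R = √81 = 9  ⇒  r_B = 9 − 5 = 4

rB=4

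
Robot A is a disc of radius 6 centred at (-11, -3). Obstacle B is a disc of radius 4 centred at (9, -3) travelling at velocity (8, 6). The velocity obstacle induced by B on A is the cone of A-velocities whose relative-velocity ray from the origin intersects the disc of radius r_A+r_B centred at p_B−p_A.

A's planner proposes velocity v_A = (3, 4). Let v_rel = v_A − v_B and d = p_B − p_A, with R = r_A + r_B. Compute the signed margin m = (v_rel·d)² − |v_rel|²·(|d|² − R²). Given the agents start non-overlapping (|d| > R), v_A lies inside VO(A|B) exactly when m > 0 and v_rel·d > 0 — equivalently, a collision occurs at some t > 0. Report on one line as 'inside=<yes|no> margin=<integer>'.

d = (20, 0),  |d|² = 400;  R = 6+4 = 10,  c = 400−10² = 300
v_rel = (-5, -2),  |v_rel|² = 29;  v_rel·d = (-5)·(20) + (-2)·(0) = -100
29·t² + 200·t + 300 = 0  ⇒  m = (-100)² − 29·300 = 1300
m = 1300 > 0,  v_rel·d = -100 < 0  ⇒  outside

inside=no margin=1300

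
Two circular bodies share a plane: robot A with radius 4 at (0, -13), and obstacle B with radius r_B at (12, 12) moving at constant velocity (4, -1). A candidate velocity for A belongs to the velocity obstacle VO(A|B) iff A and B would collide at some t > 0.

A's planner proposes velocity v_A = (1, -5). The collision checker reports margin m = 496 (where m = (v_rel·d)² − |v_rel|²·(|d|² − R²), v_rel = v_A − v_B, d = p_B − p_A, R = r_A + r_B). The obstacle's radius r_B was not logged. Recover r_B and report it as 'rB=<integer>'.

m = 496
d = (12, 25);  v_rel = (-3, -4),  |v_rel|² = 25
v_rel×d = (-3)·(25) − (-4)·(12) = -27
since m = R²·25 − (-27)²:  R² = (729 + 496) / 25 = 49
R = √49 = 7  ⇒  r_B = 7 − 4 = 3

rB=3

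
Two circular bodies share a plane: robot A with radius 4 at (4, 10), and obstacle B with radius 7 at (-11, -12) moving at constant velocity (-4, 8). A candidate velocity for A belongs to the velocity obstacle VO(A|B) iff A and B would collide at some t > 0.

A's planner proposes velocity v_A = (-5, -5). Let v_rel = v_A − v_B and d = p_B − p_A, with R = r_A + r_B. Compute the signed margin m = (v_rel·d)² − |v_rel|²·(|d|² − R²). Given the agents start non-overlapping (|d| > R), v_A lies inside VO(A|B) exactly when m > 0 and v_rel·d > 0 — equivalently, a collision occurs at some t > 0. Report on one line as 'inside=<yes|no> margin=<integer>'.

d = (-15, -22),  |d|² = 709;  R = 4+7 = 11,  c = 709−11² = 588
v_rel = (-1, -13),  |v_rel|² = 170;  v_rel·d = (-1)·(-15) + (-13)·(-22) = 301
170·t² − 602·t + 588 = 0  ⇒  m = 301² − 170·588 = -9359
m = -9359 < 0,  v_rel·d = 301 > 0  ⇒  outside

inside=no margin=-9359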